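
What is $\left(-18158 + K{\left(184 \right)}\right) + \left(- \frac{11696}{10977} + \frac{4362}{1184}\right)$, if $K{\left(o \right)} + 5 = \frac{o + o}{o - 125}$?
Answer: $- \frac{6960383370121}{383404656} \approx -18154.0$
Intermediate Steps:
$K{\left(o \right)} = -5 + \frac{2 o}{-125 + o}$ ($K{\left(o \right)} = -5 + \frac{o + o}{o - 125} = -5 + \frac{2 o}{-125 + o}$)
$\left(-18158 + K{\left(184 \right)}\right) + \left(- \frac{11696}{10977} + \frac{4362}{1184}\right) = \left(-18158 + \frac{625 - 552}{-125 + 184}\right) + \left(- \frac{11696}{10977} + \frac{4362}{1184}\right) = \left(-18158 + \frac{625 - 552}{59}\right) + \left(\left(-11696\right) \frac{1}{10977} + 4362 \cdot \frac{1}{1184}\right) = \left(-18158 + \frac{1}{59} \cdot 73\right) + \left(- \frac{11696}{10977} + \frac{2181}{592}\right) = \left(-18158 + \frac{73}{59}\right) + \frac{17016805}{6498384} = - \frac{1071249}{59} + \frac{17016805}{6498384} = - \frac{6960383370121}{383404656}$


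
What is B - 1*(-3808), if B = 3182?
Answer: 6990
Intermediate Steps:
B - 1*(-3808) = 3182 - 1*(-3808) = 3182 + 3808 = 6990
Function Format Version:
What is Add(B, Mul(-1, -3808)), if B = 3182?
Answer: 6990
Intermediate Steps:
Add(B, Mul(-1, -3808)) = Add(3182, Mul(-1, -3808)) = Add(3182, 3808) = 6990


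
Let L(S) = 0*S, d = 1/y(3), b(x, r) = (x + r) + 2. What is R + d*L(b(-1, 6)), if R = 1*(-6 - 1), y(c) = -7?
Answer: -7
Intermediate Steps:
b(x, r) = 2 + r + x (b(x, r) = (r + x) + 2 = 2 + r + x)
d = -⅐ (d = 1/(-7) = -⅐ ≈ -0.14286)
L(S) = 0
R = -7 (R = 1*(-7) = -7)
R + d*L(b(-1, 6)) = -7 - ⅐*0 = -7 + 0 = -7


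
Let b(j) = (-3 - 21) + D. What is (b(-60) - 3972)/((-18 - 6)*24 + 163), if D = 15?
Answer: 3981/413 ≈ 9.6392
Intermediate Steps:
b(j) = -9 (b(j) = (-3 - 21) + 15 = -24 + 15 = -9)
(b(-60) - 3972)/((-18 - 6)*24 + 163) = (-9 - 3972)/((-18 - 6)*24 + 163) = -3981/(-24*24 + 163) = -3981/(-576 + 163) = -3981/(-413) = -3981*(-1/413) = 3981/413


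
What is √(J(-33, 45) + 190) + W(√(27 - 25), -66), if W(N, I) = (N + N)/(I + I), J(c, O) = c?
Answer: √157 - √2/66 ≈ 12.509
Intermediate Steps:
W(N, I) = N/I (W(N, I) = (2*N)/((2*I)) = (2*N)*(1/(2*I)) = N/I)
√(J(-33, 45) + 190) + W(√(27 - 25), -66) = √(-33 + 190) + √(27 - 25)/(-66) = √157 + √2*(-1/66) = √157 - √2/66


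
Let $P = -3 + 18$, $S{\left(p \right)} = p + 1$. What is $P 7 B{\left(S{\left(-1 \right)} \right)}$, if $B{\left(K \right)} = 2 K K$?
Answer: $0$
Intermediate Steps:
$S{\left(p \right)} = 1 + p$
$P = 15$
$B{\left(K \right)} = 2 K^{2}$
$P 7 B{\left(S{\left(-1 \right)} \right)} = 15 \cdot 7 \cdot 2 \left(1 - 1\right)^{2} = 105 \cdot 2 \cdot 0^{2} = 105 \cdot 2 \cdot 0 = 105 \cdot 0 = 0$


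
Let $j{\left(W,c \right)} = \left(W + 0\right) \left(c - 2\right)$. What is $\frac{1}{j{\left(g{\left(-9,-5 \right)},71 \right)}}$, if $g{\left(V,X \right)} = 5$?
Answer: $\frac{1}{345} \approx 0.0028986$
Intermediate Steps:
$j{\left(W,c \right)} = W \left(-2 + c\right)$
$\frac{1}{j{\left(g{\left(-9,-5 \right)},71 \right)}} = \frac{1}{5 \left(-2 + 71\right)} = \frac{1}{5 \cdot 69} = \frac{1}{345}$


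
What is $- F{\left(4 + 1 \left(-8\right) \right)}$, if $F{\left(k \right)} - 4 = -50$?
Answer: $46$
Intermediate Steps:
$F{\left(k \right)} = -46$ ($F{\left(k \right)} = 4 - 50 = -46$)
$- F{\left(4 + 1 \left(-8\right) \right)} = \left(-1\right) \left(-46\right) = 46$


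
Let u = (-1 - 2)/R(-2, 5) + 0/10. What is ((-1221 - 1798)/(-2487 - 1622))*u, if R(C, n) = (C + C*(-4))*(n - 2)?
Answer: -3019/24654 ≈ -0.12245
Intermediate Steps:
R(C, n) = -3*C*(-2 + n) (R(C, n) = (C - 4*C)*(-2 + n) = (-3*C)*(-2 + n) = -3*C*(-2 + n))
u = -⅙ (u = (-1 - 2)/((3*(-2)*(2 - 1*5))) + 0/10 = -3*(-1/(6*(2 - 5))) + 0*(⅒) = -3/(3*(-2)*(-3)) + 0 = -3/18 + 0 = -3*1/18 + 0 = -⅙ + 0 = -⅙ ≈ -0.16667)
((-1221 - 1798)/(-2487 - 1622))*u = ((-1221 - 1798)/(-2487 - 1622))*(-⅙) = -3019/(-4109)*(-⅙) = -3019*(-1/4109)*(-⅙) = (3019/4109)*(-⅙) = -3019/24654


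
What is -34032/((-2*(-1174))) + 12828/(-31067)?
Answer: -271848072/18236329 ≈ -14.907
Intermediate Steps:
-34032/((-2*(-1174))) + 12828/(-31067) = -34032/2348 + 12828*(-1/31067) = -34032*1/2348 - 12828/31067 = -8508/587 - 12828/31067 = -271848072/18236329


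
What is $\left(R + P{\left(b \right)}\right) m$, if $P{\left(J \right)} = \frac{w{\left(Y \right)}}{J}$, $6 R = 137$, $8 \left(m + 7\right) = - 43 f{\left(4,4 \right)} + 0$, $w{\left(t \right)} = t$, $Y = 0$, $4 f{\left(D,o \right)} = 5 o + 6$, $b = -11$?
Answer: $- \frac{91927}{96} \approx -957.57$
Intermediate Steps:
$f{\left(D,o \right)} = \frac{3}{2} + \frac{5 o}{4}$ ($f{\left(D,o \right)} = \frac{5 o + 6}{4} = \frac{6 + 5 o}{4} = \frac{3}{2} + \frac{5 o}{4}$)
$m = - \frac{671}{16}$ ($m = -7 + \frac{- 43 \left(\frac{3}{2} + \frac{5}{4} \cdot 4\right) + 0}{8} = -7 + \frac{- 43 \left(\frac{3}{2} + 5\right) + 0}{8} = -7 + \frac{\left(-43\right) \frac{13}{2} + 0}{8} = -7 + \frac{- \frac{559}{2} + 0}{8} = -7 + \frac{1}{8} \left(- \frac{559}{2}\right) = -7 - \frac{559}{16} = - \frac{671}{16} \approx -41.938$)
$R = \frac{137}{6}$ ($R = \frac{1}{6} \cdot 137 = \frac{137}{6} \approx 22.833$)
$P{\left(J \right)} = 0$ ($P{\left(J \right)} = \frac{0}{J} = 0$)
$\left(R + P{\left(b \right)}\right) m = \left(\frac{137}{6} + 0\right) \left(- \frac{671}{16}\right) = \frac{137}{6} \left(- \frac{671}{16}\right) = - \frac{91927}{96}$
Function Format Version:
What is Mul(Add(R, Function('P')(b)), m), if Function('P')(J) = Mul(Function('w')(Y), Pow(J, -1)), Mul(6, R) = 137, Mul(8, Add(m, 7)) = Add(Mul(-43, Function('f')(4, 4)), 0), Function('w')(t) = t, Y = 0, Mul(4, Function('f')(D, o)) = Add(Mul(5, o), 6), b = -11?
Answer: Rational(-91927, 96) ≈ -957.57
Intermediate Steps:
Function('f')(D, o) = Add(Rational(3, 2), Mul(Rational(5, 4), o)) (Function('f')(D, o) = Mul(Rational(1, 4), Add(Mul(5, o), 6)) = Mul(Rational(1, 4), Add(6, Mul(5, o))) = Add(Rational(3, 2), Mul(Rational(5, 4), o)))
m = Rational(-671, 16) (m = Add(-7, Mul(Rational(1, 8), Add(Mul(-43, Add(Rational(3, 2), Mul(Rational(5, 4), 4))), 0))) = Add(-7, Mul(Rational(1, 8), Add(Mul(-43, Add(Rational(3, 2), 5)), 0))) = Add(-7, Mul(Rational(1, 8), Add(Mul(-43, Rational(13, 2)), 0))) = Add(-7, Mul(Rational(1, 8), Add(Rational(-559, 2), 0))) = Add(-7, Mul(Rational(1, 8), Rational(-559, 2))) = Add(-7, Rational(-559, 16)) = Rational(-671, 16) ≈ -41.938)
R = Rational(137, 6) (R = Mul(Rational(1, 6), 137) = Rational(137, 6) ≈ 22.833)
Function('P')(J) = 0 (Function('P')(J) = Mul(0, Pow(J, -1)) = 0)
Mul(Add(R, Function('P')(b)), m) = Mul(Add(Rational(137, 6), 0), Rational(-671, 16)) = Mul(Rational(137, 6), Rational(-671, 16)) = Rational(-91927, 96)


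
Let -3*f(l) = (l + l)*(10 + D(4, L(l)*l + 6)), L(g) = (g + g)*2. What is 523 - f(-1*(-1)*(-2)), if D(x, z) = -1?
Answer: 511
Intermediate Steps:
L(g) = 4*g (L(g) = (2*g)*2 = 4*g)
f(l) = -6*l (f(l) = -(l + l)*(10 - 1)/3 = -2*l*9/3 = -6*l)
523 - f(-1*(-1)*(-2)) = 523 - (-6)*-1*(-1)*(-2) = 523 - (-6)*1*(-2) = 523 - (-6)*(-2) = 523 - 1*12 = 523 - 12 = 511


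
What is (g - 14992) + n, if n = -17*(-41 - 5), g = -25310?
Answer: -39520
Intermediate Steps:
n = 782 (n = -17*(-46) = 782)
(g - 14992) + n = (-25310 - 14992) + 782 = -40302 + 782 = -39520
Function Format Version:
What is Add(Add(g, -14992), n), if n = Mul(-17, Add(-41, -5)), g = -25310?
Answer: -39520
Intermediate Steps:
n = 782 (n = Mul(-17, -46) = 782)
Add(Add(g, -14992), n) = Add(Add(-25310, -14992), 782) = Add(-40302, 782) = -39520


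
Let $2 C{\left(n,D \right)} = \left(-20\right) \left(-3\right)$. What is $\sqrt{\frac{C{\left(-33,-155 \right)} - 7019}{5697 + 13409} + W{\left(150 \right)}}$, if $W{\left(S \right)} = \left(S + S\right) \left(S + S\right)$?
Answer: $\frac{\sqrt{32853397708166}}{19106} \approx 300.0$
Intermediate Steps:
$W{\left(S \right)} = 4 S^{2}$ ($W{\left(S \right)} = 2 S 2 S = 4 S^{2}$)
$C{\left(n,D \right)} = 30$ ($C{\left(n,D \right)} = \frac{\left(-20\right) \left(-3\right)}{2} = \frac{1}{2} \cdot 60 = 30$)
$\sqrt{\frac{C{\left(-33,-155 \right)} - 7019}{5697 + 13409} + W{\left(150 \right)}} = \sqrt{\frac{30 - 7019}{5697 + 13409} + 4 \cdot 150^{2}} = \sqrt{- \frac{6989}{19106} + 4 \cdot 22500} = \sqrt{\left(-6989\right) \frac{1}{19106} + 90000} = \sqrt{- \frac{6989}{19106} + 90000} = \sqrt{\frac{1719533011}{19106}} = \frac{\sqrt{32853397708166}}{19106}$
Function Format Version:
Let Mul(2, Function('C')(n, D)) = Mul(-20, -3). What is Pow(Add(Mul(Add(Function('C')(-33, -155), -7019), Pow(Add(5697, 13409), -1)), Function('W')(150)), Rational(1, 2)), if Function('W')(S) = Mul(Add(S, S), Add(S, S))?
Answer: Mul(Rational(1, 19106), Pow(32853397708166, Rational(1, 2))) ≈ 300.00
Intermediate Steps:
Function('W')(S) = Mul(4, Pow(S, 2)) (Function('W')(S) = Mul(Mul(2, S), Mul(2, S)) = Mul(4, Pow(S, 2)))
Function('C')(n, D) = 30 (Function('C')(n, D) = Mul(Rational(1, 2), Mul(-20, -3)) = Mul(Rational(1, 2), 60) = 30)
Pow(Add(Mul(Add(Function('C')(-33, -155), -7019), Pow(Add(5697, 13409), -1)), Function('W')(150)), Rational(1, 2)) = Pow(Add(Mul(Add(30, -7019), Pow(Add(5697, 13409), -1)), Mul(4, Pow(150, 2))), Rational(1, 2)) = Pow(Add(Mul(-6989, Pow(19106, -1)), Mul(4, 22500)), Rational(1, 2)) = Pow(Add(Mul(-6989, Rational(1, 19106)), 90000), Rational(1, 2)) = Pow(Add(Rational(-6989, 19106), 90000), Rational(1, 2)) = Pow(Rational(1719533011, 19106), Rational(1, 2)) = Mul(Rational(1, 19106), Pow(32853397708166, Rational(1, 2)))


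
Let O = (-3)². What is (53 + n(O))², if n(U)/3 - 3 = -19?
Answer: 25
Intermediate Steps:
O = 9
n(U) = -48 (n(U) = 9 + 3*(-19) = 9 - 57 = -48)
(53 + n(O))² = (53 - 48)² = 5² = 25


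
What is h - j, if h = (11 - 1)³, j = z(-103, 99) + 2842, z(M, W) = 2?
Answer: -1844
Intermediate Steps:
j = 2844 (j = 2 + 2842 = 2844)
h = 1000 (h = 10³ = 1000)
h - j = 1000 - 1*2844 = 1000 - 2844 = -1844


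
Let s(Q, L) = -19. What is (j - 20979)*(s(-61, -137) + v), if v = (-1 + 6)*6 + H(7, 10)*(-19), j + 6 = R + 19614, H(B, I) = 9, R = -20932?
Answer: 3568480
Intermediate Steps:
j = -1324 (j = -6 + (-20932 + 19614) = -6 - 1318 = -1324)
v = -141 (v = (-1 + 6)*6 + 9*(-19) = 5*6 - 171 = 30 - 171 = -141)
(j - 20979)*(s(-61, -137) + v) = (-1324 - 20979)*(-19 - 141) = -22303*(-160) = 3568480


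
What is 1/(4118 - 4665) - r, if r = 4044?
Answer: -2212069/547 ≈ -4044.0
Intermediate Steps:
1/(4118 - 4665) - r = 1/(4118 - 4665) - 1*4044 = 1/(-547) - 4044 = -1/547 - 4044 = -2212069/547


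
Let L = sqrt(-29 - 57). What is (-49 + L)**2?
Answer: (49 - I*sqrt(86))**2 ≈ 2315.0 - 908.81*I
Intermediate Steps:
L = I*sqrt(86) (L = sqrt(-86) = I*sqrt(86) ≈ 9.2736*I)
(-49 + L)**2 = (-49 + I*sqrt(86))**2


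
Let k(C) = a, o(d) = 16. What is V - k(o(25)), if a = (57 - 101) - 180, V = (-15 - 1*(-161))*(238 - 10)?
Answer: 33512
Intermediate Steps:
V = 33288 (V = (-15 + 161)*228 = 146*228 = 33288)
a = -224 (a = -44 - 180 = -224)
k(C) = -224
V - k(o(25)) = 33288 - 1*(-224) = 33288 + 224 = 33512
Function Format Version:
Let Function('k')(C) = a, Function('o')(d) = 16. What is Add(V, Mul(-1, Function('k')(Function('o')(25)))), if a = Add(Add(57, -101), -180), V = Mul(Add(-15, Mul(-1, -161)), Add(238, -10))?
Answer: 33512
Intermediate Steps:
V = 33288 (V = Mul(Add(-15, 161), 228) = Mul(146, 228) = 33288)
a = -224 (a = Add(-44, -180) = -224)
Function('k')(C) = -224
Add(V, Mul(-1, Function('k')(Function('o')(25)))) = Add(33288, Mul(-1, -224)) = Add(33288, 224) = 33512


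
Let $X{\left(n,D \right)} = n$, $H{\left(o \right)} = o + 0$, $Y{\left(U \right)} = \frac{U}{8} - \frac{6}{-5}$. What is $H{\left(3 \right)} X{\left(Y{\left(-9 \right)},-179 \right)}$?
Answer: $\frac{9}{40} \approx 0.225$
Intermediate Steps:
$Y{\left(U \right)} = \frac{6}{5} + \frac{U}{8}$ ($Y{\left(U \right)} = U \frac{1}{8} - - \frac{6}{5} = \frac{U}{8} + \frac{6}{5} = \frac{6}{5} + \frac{U}{8}$)
$H{\left(o \right)} = o$
$H{\left(3 \right)} X{\left(Y{\left(-9 \right)},-179 \right)} = 3 \left(\frac{6}{5} + \frac{1}{8} \left(-9\right)\right) = 3 \left(\frac{6}{5} - \frac{9}{8}\right) = 3 \cdot \frac{3}{40} = \frac{9}{40}$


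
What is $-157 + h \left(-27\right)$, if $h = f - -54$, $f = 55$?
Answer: $-3100$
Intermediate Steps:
$h = 109$ ($h = 55 - -54 = 55 + 54 = 109$)
$-157 + h \left(-27\right) = -157 + 109 \left(-27\right) = -157 - 2943 = -3100$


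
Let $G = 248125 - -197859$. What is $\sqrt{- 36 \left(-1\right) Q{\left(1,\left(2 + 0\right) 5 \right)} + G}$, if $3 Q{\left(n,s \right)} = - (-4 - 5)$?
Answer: $2 \sqrt{111523} \approx 667.9$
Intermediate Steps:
$Q{\left(n,s \right)} = 3$ ($Q{\left(n,s \right)} = \frac{\left(-1\right) \left(-4 - 5\right)}{3} = \frac{\left(-1\right) \left(-9\right)}{3} = \frac{1}{3} \cdot 9 = 3$)
$G = 445984$ ($G = 248125 + 197859 = 445984$)
$\sqrt{- 36 \left(-1\right) Q{\left(1,\left(2 + 0\right) 5 \right)} + G} = \sqrt{- 36 \left(-1\right) 3 + 445984} = \sqrt{- \left(-36\right) 3 + 445984} = \sqrt{\left(-1\right) \left(-108\right) + 445984} = \sqrt{108 + 445984} = \sqrt{446092} = 2 \sqrt{111523}$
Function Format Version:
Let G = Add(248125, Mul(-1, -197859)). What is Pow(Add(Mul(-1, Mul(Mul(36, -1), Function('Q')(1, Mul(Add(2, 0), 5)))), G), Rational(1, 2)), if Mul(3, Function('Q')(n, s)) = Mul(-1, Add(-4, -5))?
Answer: Mul(2, Pow(111523, Rational(1, 2))) ≈ 667.90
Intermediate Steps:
Function('Q')(n, s) = 3 (Function('Q')(n, s) = Mul(Rational(1, 3), Mul(-1, Add(-4, -5))) = Mul(Rational(1, 3), Mul(-1, -9)) = Mul(Rational(1, 3), 9) = 3)
G = 445984 (G = Add(248125, 197859) = 445984)
Pow(Add(Mul(-1, Mul(Mul(36, -1), Function('Q')(1, Mul(Add(2, 0), 5)))), G), Rational(1, 2)) = Pow(Add(Mul(-1, Mul(Mul(36, -1), 3)), 445984), Rational(1, 2)) = Pow(Add(Mul(-1, Mul(-36, 3)), 445984), Rational(1, 2)) = Pow(Add(Mul(-1, -108), 445984), Rational(1, 2)) = Pow(Add(108, 445984), Rational(1, 2)) = Pow(446092, Rational(1, 2)) = Mul(2, Pow(111523, Rational(1, 2)))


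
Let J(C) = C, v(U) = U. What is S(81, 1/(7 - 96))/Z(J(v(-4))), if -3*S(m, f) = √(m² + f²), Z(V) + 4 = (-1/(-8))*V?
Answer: 2*√51969682/2403 ≈ 6.0000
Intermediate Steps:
Z(V) = -4 + V/8 (Z(V) = -4 + (-1/(-8))*V = -4 + (-1*(-⅛))*V = -4 + V/8)
S(m, f) = -√(f² + m²)/3 (S(m, f) = -√(m² + f²)/3 = -√(f² + m²)/3)
S(81, 1/(7 - 96))/Z(J(v(-4))) = (-√((1/(7 - 96))² + 81²)/3)/(-4 + (⅛)*(-4)) = (-√((1/(-89))² + 6561)/3)/(-4 - ½) = (-√((-1/89)² + 6561)/3)/(-9/2) = -√(1/7921 + 6561)/3*(-2/9) = -√51969682/267*(-2/9) = 2*√51969682/2403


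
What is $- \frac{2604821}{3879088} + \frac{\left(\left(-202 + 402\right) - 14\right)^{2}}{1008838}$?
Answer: $- \frac{1246820739775}{1956685689872} \approx -0.63721$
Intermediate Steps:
$- \frac{2604821}{3879088} + \frac{\left(\left(-202 + 402\right) - 14\right)^{2}}{1008838} = \left(-2604821\right) \frac{1}{3879088} + \left(200 + \left(-15 + 1\right)\right)^{2} \cdot \frac{1}{1008838} = - \frac{2604821}{3879088} + \left(200 - 14\right)^{2} \cdot \frac{1}{1008838} = - \frac{2604821}{3879088} + 186^{2} \cdot \frac{1}{1008838} = - \frac{2604821}{3879088} + 34596 \cdot \frac{1}{1008838} = - \frac{2604821}{3879088} + \frac{17298}{504419} = - \frac{1246820739775}{1956685689872}$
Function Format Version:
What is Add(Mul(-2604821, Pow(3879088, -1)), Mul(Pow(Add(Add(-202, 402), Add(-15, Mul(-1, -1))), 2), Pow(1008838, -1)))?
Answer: Rational(-1246820739775, 1956685689872) ≈ -0.63721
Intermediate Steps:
Add(Mul(-2604821, Pow(3879088, -1)), Mul(Pow(Add(Add(-202, 402), Add(-15, Mul(-1, -1))), 2), Pow(1008838, -1))) = Add(Mul(-2604821, Rational(1, 3879088)), Mul(Pow(Add(200, Add(-15, 1)), 2), Rational(1, 1008838))) = Add(Rational(-2604821, 3879088), Mul(Pow(Add(200, -14), 2), Rational(1, 1008838))) = Add(Rational(-2604821, 3879088), Mul(Pow(186, 2), Rational(1, 1008838))) = Add(Rational(-2604821, 3879088), Mul(34596, Rational(1, 1008838))) = Add(Rational(-2604821, 3879088), Rational(17298, 504419)) = Rational(-1246820739775, 1956685689872)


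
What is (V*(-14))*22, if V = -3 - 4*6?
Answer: 8316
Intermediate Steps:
V = -27 (V = -3 - 24 = -27)
(V*(-14))*22 = -27*(-14)*22 = 378*22 = 8316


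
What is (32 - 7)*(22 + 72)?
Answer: 2350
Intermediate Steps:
(32 - 7)*(22 + 72) = 25*94 = 2350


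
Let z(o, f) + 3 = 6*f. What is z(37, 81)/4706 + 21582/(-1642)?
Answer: -50385903/3863626 ≈ -13.041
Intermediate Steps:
z(o, f) = -3 + 6*f
z(37, 81)/4706 + 21582/(-1642) = (-3 + 6*81)/4706 + 21582/(-1642) = (-3 + 486)*(1/4706) + 21582*(-1/1642) = 483*(1/4706) - 10791/821 = 483/4706 - 10791/821 = -50385903/3863626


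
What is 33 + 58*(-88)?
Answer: -5071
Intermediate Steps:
33 + 58*(-88) = 33 - 5104 = -5071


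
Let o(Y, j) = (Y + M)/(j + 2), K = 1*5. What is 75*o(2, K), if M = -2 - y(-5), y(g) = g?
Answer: 375/7 ≈ 53.571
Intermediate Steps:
K = 5
M = 3 (M = -2 - 1*(-5) = -2 + 5 = 3)
o(Y, j) = (3 + Y)/(2 + j) (o(Y, j) = (Y + 3)/(j + 2) = (3 + Y)/(2 + j))
75*o(2, K) = 75*((3 + 2)/(2 + 5)) = 75*(5/7) = 375/7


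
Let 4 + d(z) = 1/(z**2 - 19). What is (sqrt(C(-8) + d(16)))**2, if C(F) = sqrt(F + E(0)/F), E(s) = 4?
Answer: -947/237 + I*sqrt(34)/2 ≈ -3.9958 + 2.9155*I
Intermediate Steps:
d(z) = -4 + 1/(-19 + z**2) (d(z) = -4 + 1/(z**2 - 19) = -4 + 1/(-19 + z**2))
C(F) = sqrt(F + 4/F)
(sqrt(C(-8) + d(16)))**2 = (sqrt(sqrt(-8 + 4/(-8)) + (77 - 4*16**2)/(-19 + 16**2)))**2 = (sqrt(sqrt(-8 + 4*(-1/8)) + (77 - 4*256)/(-19 + 256)))**2 = (sqrt(sqrt(-8 - 1/2) + (77 - 1024)/237))**2 = (sqrt(sqrt(-17/2) + (1/237)*(-947)))**2 = (sqrt(I*sqrt(34)/2 - 947/237))**2 = (sqrt(-947/237 + I*sqrt(34)/2))**2 = -947/237 + I*sqrt(34)/2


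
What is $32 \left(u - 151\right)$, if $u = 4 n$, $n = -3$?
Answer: $-5216$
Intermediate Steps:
$u = -12$ ($u = 4 \left(-3\right) = -12$)
$32 \left(u - 151\right) = 32 \left(-12 - 151\right) = 32 \left(-163\right) = -5216$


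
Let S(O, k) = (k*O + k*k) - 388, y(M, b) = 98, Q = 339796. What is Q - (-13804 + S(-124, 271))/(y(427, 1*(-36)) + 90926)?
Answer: 30929565459/91024 ≈ 3.3980e+5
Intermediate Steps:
S(O, k) = -388 + k² + O*k (S(O, k) = (O*k + k²) - 388 = (k² + O*k) - 388 = -388 + k² + O*k)
Q - (-13804 + S(-124, 271))/(y(427, 1*(-36)) + 90926) = 339796 - (-13804 + (-388 + 271² - 124*271))/(98 + 90926) = 339796 - (-13804 + (-388 + 73441 - 33604))/91024 = 339796 - (-13804 + 39449)/91024 = 339796 - 25645/91024 = 30929565459/91024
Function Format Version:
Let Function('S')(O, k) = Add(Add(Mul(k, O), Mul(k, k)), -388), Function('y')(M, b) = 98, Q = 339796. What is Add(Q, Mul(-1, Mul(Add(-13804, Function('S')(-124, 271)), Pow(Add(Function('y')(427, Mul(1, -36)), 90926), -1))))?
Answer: Rational(30929565459, 91024) ≈ 3.3980e+5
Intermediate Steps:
Function('S')(O, k) = Add(-388, Pow(k, 2), Mul(O, k)) (Function('S')(O, k) = Add(Add(Mul(O, k), Pow(k, 2)), -388) = Add(Add(Pow(k, 2), Mul(O, k)), -388) = Add(-388, Pow(k, 2), Mul(O, k)))
Add(Q, Mul(-1, Mul(Add(-13804, Function('S')(-124, 271)), Pow(Add(Function('y')(427, Mul(1, -36)), 90926), -1)))) = Add(339796, Mul(-1, Mul(Add(-13804, Add(-388, Pow(271, 2), Mul(-124, 271))), Pow(Add(98, 90926), -1)))) = Add(339796, Mul(-1, Mul(Add(-13804, Add(-388, 73441, -33604)), Pow(91024, -1)))) = Add(339796, Mul(-1, Mul(Add(-13804, 39449), Rational(1, 91024)))) = Add(339796, Mul(-1, Mul(25645, Rational(1, 91024)))) = Add(339796, Mul(-1, Rational(25645, 91024))) = Add(339796, Rational(-25645, 91024)) = Rational(30929565459, 91024)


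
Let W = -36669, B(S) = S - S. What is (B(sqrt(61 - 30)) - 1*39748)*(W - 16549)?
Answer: 2115309064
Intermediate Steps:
B(S) = 0
(B(sqrt(61 - 30)) - 1*39748)*(W - 16549) = (0 - 1*39748)*(-36669 - 16549) = (0 - 39748)*(-53218) = -39748*(-53218) = 2115309064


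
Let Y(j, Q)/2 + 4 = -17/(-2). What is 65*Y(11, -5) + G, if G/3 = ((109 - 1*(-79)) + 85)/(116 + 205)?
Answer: 62868/107 ≈ 587.55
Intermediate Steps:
G = 273/107 (G = 3*(((109 - 1*(-79)) + 85)/(116 + 205)) = 3*(((109 + 79) + 85)/321) = 3*((188 + 85)*(1/321)) = 3*(273*(1/321)) = 3*(91/107) = 273/107 ≈ 2.5514)
Y(j, Q) = 9 (Y(j, Q) = -8 + 2*(-17/(-2)) = -8 + 2*(-17*(-1/2)) = -8 + 2*(17/2) = -8 + 17 = 9)
65*Y(11, -5) + G = 65*9 + 273/107 = 585 + 273/107 = 62868/107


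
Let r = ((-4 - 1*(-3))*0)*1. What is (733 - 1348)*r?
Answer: 0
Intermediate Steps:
r = 0 (r = ((-4 + 3)*0)*1 = -1*0*1 = 0*1 = 0)
(733 - 1348)*r = (733 - 1348)*0 = -615*0 = 0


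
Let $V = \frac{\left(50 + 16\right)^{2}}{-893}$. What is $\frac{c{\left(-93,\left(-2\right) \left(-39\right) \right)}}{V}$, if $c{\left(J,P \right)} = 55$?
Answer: $- \frac{4465}{396} \approx -11.275$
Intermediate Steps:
$V = - \frac{4356}{893}$ ($V = 66^{2} \left(- \frac{1}{893}\right) = 4356 \left(- \frac{1}{893}\right) = - \frac{4356}{893} \approx -4.8779$)
$\frac{c{\left(-93,\left(-2\right) \left(-39\right) \right)}}{V} = \frac{55}{- \frac{4356}{893}} = 55 \left(- \frac{893}{4356}\right) = - \frac{4465}{396}$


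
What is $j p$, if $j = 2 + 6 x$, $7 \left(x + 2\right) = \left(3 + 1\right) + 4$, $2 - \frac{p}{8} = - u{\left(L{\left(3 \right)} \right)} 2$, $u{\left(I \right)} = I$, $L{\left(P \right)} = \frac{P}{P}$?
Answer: $- \frac{704}{7} \approx -100.57$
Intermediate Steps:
$L{\left(P \right)} = 1$
$p = 32$ ($p = 16 - 8 \left(-1\right) 1 \cdot 2 = 16 - 8 \left(\left(-1\right) 2\right) = 16 - -16 = 16 + 16 = 32$)
$x = - \frac{6}{7}$ ($x = -2 + \frac{\left(3 + 1\right) + 4}{7} = -2 + \frac{4 + 4}{7} = -2 + \frac{1}{7} \cdot 8 = -2 + \frac{8}{7} = - \frac{6}{7} \approx -0.85714$)
$j = - \frac{22}{7}$ ($j = 2 + 6 \left(- \frac{6}{7}\right) = 2 - \frac{36}{7} = - \frac{22}{7} \approx -3.1429$)
$j p = \left(- \frac{22}{7}\right) 32 = - \frac{704}{7}$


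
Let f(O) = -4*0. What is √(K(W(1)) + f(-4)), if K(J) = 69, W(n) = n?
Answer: √69 ≈ 8.3066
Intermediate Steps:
f(O) = 0
√(K(W(1)) + f(-4)) = √(69 + 0) = √69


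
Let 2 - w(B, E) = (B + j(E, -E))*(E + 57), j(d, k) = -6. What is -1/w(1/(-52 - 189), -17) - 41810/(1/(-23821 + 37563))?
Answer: -33532063353481/58362 ≈ -5.7455e+8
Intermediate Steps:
w(B, E) = 2 - (-6 + B)*(57 + E) (w(B, E) = 2 - (B - 6)*(E + 57) = 2 - (-6 + B)*(57 + E))
-1/w(1/(-52 - 189), -17) - 41810/(1/(-23821 + 37563)) = -1/(344 - 57/(-52 - 189) + 6*(-17) - 1*(-17)/(-52 - 189)) - 41810/(1/(-23821 + 37563)) = -1/(344 - 57/(-241) - 102 - 1*(-17)/(-241)) - 41810/(1/13742) = -1/(344 - 57*(-1/241) - 102 - 1*(-1/241)*(-17)) - 41810/1/13742 = -1/(344 + 57/241 - 102 - 17/241) - 41810*13742 = -1/58362/241 - 574553020 = -1*241/58362 - 574553020 = -241/58362 - 574553020 = -33532063353481/58362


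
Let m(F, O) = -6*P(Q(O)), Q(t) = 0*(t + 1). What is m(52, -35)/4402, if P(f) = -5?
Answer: 15/2201 ≈ 0.0068151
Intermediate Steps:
Q(t) = 0 (Q(t) = 0*(1 + t) = 0)
m(F, O) = 30 (m(F, O) = -6*(-5) = 30)
m(52, -35)/4402 = 30/4402 = 30*(1/4402) = 15/2201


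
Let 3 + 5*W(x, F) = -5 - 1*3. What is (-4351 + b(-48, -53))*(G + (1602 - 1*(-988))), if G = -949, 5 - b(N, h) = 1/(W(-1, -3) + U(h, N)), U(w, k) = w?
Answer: -656121577/92 ≈ -7.1318e+6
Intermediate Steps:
W(x, F) = -11/5 (W(x, F) = -3/5 + (-5 - 1*3)/5 = -3/5 + (-5 - 3)/5 = -3/5 + (1/5)*(-8) = -3/5 - 8/5 = -11/5)
b(N, h) = 5 - 1/(-11/5 + h)
(-4351 + b(-48, -53))*(G + (1602 - 1*(-988))) = (-4351 + 5*(-12 + 5*(-53))/(-11 + 5*(-53)))*(-949 + (1602 - 1*(-988))) = (-4351 + 5*(-12 - 265)/(-11 - 265))*(-949 + (1602 + 988)) = (-4351 + 5*(-277)/(-276))*(-949 + 2590) = (-4351 + 5*(-1/276)*(-277))*1641 = (-4351 + 1385/276)*1641 = -1199491/276*1641 = -656121577/92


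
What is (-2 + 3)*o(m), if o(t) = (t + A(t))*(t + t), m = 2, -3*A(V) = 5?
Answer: 4/3 ≈ 1.3333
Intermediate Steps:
A(V) = -5/3 (A(V) = -⅓*5 = -5/3)
o(t) = 2*t*(-5/3 + t) (o(t) = (t - 5/3)*(t + t) = (-5/3 + t)*(2*t) = 2*t*(-5/3 + t))
(-2 + 3)*o(m) = (-2 + 3)*((⅔)*2*(-5 + 3*2)) = 1*((⅔)*2*(-5 + 6)) = 1*((⅔)*2*1) = 1*(4/3) = 4/3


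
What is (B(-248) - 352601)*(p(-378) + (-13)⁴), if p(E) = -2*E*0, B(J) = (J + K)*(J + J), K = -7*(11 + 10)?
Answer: -4474966041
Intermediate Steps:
K = -147 (K = -7*21 = -147)
B(J) = 2*J*(-147 + J) (B(J) = (J - 147)*(J + J) = (-147 + J)*(2*J) = 2*J*(-147 + J))
p(E) = 0
(B(-248) - 352601)*(p(-378) + (-13)⁴) = (2*(-248)*(-147 - 248) - 352601)*(0 + (-13)⁴) = (2*(-248)*(-395) - 352601)*(0 + 28561) = (195920 - 352601)*28561 = -156681*28561 = -4474966041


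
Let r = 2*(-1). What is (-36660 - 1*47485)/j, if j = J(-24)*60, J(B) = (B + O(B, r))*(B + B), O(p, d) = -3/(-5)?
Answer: -84145/67392 ≈ -1.2486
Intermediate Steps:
r = -2
O(p, d) = 3/5 (O(p, d) = -3*(-1/5) = 3/5)
J(B) = 2*B*(3/5 + B) (J(B) = (B + 3/5)*(B + B) = (3/5 + B)*(2*B) = 2*B*(3/5 + B))
j = 67392 (j = ((2/5)*(-24)*(3 + 5*(-24)))*60 = ((2/5)*(-24)*(3 - 120))*60 = ((2/5)*(-24)*(-117))*60 = (5616/5)*60 = 67392)
(-36660 - 1*47485)/j = (-36660 - 1*47485)/67392 = (-36660 - 47485)*(1/67392) = -84145*1/67392 = -84145/67392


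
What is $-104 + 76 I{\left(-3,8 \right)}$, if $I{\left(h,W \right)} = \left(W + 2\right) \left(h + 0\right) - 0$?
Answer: $-2384$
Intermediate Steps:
$I{\left(h,W \right)} = h \left(2 + W\right)$ ($I{\left(h,W \right)} = \left(2 + W\right) h + 0 = h \left(2 + W\right) + 0 = h \left(2 + W\right)$)
$-104 + 76 I{\left(-3,8 \right)} = -104 + 76 \left(- 3 \left(2 + 8\right)\right) = -104 + 76 \left(\left(-3\right) 10\right) = -104 + 76 \left(-30\right) = -104 - 2280 = -2384$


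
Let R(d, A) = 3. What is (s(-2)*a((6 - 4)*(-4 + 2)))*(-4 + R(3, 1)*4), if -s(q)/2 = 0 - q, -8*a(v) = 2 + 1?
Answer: 12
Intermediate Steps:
a(v) = -3/8 (a(v) = -(2 + 1)/8 = -⅛*3 = -3/8)
s(q) = 2*q (s(q) = -2*(0 - q) = -(-2)*q = 2*q)
(s(-2)*a((6 - 4)*(-4 + 2)))*(-4 + R(3, 1)*4) = ((2*(-2))*(-3/8))*(-4 + 3*4) = (-4*(-3/8))*(-4 + 12) = (3/2)*8 = 12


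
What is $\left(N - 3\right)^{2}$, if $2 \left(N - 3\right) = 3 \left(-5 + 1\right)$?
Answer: $36$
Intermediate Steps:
$N = -3$ ($N = 3 + \frac{3 \left(-5 + 1\right)}{2} = 3 + \frac{3 \left(-4\right)}{2} = 3 + \frac{1}{2} \left(-12\right) = 3 - 6 = -3$)
$\left(N - 3\right)^{2} = \left(-3 - 3\right)^{2} = \left(-6\right)^{2} = 36$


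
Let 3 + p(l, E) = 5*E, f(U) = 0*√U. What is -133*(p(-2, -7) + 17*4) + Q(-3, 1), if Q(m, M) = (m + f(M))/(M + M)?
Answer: -7983/2 ≈ -3991.5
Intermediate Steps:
f(U) = 0
Q(m, M) = m/(2*M) (Q(m, M) = (m + 0)/(M + M) = m/((2*M)) = m*(1/(2*M)) = m/(2*M))
p(l, E) = -3 + 5*E
-133*(p(-2, -7) + 17*4) + Q(-3, 1) = -133*((-3 + 5*(-7)) + 17*4) + (½)*(-3)/1 = -133*((-3 - 35) + 68) + (½)*(-3)*1 = -133*(-38 + 68) - 3/2 = -133*30 - 3/2 = -3990 - 3/2 = -7983/2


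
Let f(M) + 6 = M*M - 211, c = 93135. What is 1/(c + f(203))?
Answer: 1/134127 ≈ 7.4556e-6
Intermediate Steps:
f(M) = -217 + M**2 (f(M) = -6 + (M*M - 211) = -6 + (M**2 - 211) = -6 + (-211 + M**2) = -217 + M**2)
1/(c + f(203)) = 1/(93135 + (-217 + 203**2)) = 1/(93135 + (-217 + 41209)) = 1/(93135 + 40992) = 1/134127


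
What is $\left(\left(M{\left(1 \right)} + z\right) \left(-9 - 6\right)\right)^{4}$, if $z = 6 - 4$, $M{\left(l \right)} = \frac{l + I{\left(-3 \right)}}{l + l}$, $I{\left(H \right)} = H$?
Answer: $50625$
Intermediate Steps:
$M{\left(l \right)} = \frac{-3 + l}{2 l}$ ($M{\left(l \right)} = \frac{l - 3}{l + l} = \frac{-3 + l}{2 l}$)
$z = 2$
$\left(\left(M{\left(1 \right)} + z\right) \left(-9 - 6\right)\right)^{4} = \left(\left(\frac{-3 + 1}{2 \cdot 1} + 2\right) \left(-9 - 6\right)\right)^{4} = \left(\left(\frac{1}{2} \cdot 1 \left(-2\right) + 2\right) \left(-15\right)\right)^{4} = \left(\left(-1 + 2\right) \left(-15\right)\right)^{4} = \left(1 \left(-15\right)\right)^{4} = \left(-15\right)^{4} = 50625$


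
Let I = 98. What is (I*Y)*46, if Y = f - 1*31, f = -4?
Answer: -157780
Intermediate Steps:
Y = -35 (Y = -4 - 1*31 = -4 - 31 = -35)
(I*Y)*46 = (98*(-35))*46 = -3430*46 = -157780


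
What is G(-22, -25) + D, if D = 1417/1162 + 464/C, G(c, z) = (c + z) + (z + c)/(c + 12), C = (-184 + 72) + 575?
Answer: -53906037/1345015 ≈ -40.078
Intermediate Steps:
C = 463 (C = -112 + 575 = 463)
G(c, z) = c + z + (c + z)/(12 + c) (G(c, z) = (c + z) + (c + z)/(12 + c) = c + z + (c + z)/(12 + c))
D = 1195239/538006 (D = 1417/1162 + 464/463 = 1195239/538006 ≈ 2.2216)
G(-22, -25) + D = ((-22)² + 13*(-22) + 13*(-25) - 22*(-25))/(12 - 22) + 1195239/538006 = (484 - 286 - 325 + 550)/(-10) + 1195239/538006 = -⅒*423 + 1195239/538006 = -423/10 + 1195239/538006 = -53906037/1345015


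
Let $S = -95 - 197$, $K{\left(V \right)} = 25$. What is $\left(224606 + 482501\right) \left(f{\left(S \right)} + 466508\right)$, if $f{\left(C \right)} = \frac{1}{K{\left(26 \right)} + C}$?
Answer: $\frac{88075575611945}{267} \approx 3.2987 \cdot 10^{11}$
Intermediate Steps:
$S = -292$ ($S = -95 - 197 = -292$)
$f{\left(C \right)} = \frac{1}{25 + C}$
$\left(224606 + 482501\right) \left(f{\left(S \right)} + 466508\right) = \left(224606 + 482501\right) \left(\frac{1}{25 - 292} + 466508\right) = 707107 \left(\frac{1}{-267} + 466508\right) = 707107 \left(- \frac{1}{267} + 466508\right) = 707107 \cdot \frac{124557635}{267} = \frac{88075575611945}{267}$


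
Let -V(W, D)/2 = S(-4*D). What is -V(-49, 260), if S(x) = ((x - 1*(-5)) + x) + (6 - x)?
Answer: -2058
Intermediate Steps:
S(x) = 11 + x (S(x) = ((x + 5) + x) + (6 - x) = ((5 + x) + x) + (6 - x) = (5 + 2*x) + (6 - x) = 11 + x)
V(W, D) = -22 + 8*D (V(W, D) = -2*(11 - 4*D) = -22 + 8*D)
-V(-49, 260) = -(-22 + 8*260) = -(-22 + 2080) = -1*2058 = -2058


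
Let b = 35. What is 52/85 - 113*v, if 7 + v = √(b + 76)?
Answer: 67287/85 - 113*√111 ≈ -398.92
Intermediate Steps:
v = -7 + √111 (v = -7 + √(35 + 76) = -7 + √111 ≈ 3.5357)
52/85 - 113*v = 52/85 - 113*(-7 + √111) = 52*(1/85) + (791 - 113*√111) = 52/85 + (791 - 113*√111) = 67287/85 - 113*√111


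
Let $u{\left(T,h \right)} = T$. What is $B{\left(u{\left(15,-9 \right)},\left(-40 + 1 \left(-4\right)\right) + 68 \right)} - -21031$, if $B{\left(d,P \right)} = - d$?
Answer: $21016$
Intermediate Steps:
$B{\left(u{\left(15,-9 \right)},\left(-40 + 1 \left(-4\right)\right) + 68 \right)} - -21031 = \left(-1\right) 15 - -21031 = -15 + 21031 = 21016$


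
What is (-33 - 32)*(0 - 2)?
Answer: 130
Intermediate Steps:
(-33 - 32)*(0 - 2) = -65*(-2) = 130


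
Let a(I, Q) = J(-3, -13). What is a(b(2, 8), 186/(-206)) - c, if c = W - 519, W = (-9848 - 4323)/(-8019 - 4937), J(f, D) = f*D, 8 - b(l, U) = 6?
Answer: 7215277/12956 ≈ 556.91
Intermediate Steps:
b(l, U) = 2 (b(l, U) = 8 - 1*6 = 8 - 6 = 2)
J(f, D) = D*f
a(I, Q) = 39 (a(I, Q) = -13*(-3) = 39)
W = 14171/12956 (W = -14171/(-12956) = -14171*(-1/12956) = 14171/12956 ≈ 1.0938)
c = -6709993/12956 (c = 14171/12956 - 519 = -6709993/12956 ≈ -517.91)
a(b(2, 8), 186/(-206)) - c = 39 - 1*(-6709993/12956) = 39 + 6709993/12956 = 7215277/12956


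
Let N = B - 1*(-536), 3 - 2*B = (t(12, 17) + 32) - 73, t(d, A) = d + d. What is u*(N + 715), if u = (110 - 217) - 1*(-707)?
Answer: 756600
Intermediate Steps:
t(d, A) = 2*d
B = 10 (B = 3/2 - ((2*12 + 32) - 73)/2 = 3/2 - ((24 + 32) - 73)/2 = 3/2 - (56 - 73)/2 = 3/2 - 1/2*(-17) = 3/2 + 17/2 = 10)
u = 600 (u = -107 + 707 = 600)
N = 546 (N = 10 - 1*(-536) = 10 + 536 = 546)
u*(N + 715) = 600*(546 + 715) = 600*1261 = 756600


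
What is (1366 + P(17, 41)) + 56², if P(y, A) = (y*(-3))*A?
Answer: 2411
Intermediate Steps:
P(y, A) = -3*A*y (P(y, A) = (-3*y)*A = -3*A*y)
(1366 + P(17, 41)) + 56² = (1366 - 3*41*17) + 56² = (1366 - 2091) + 3136 = -725 + 3136 = 2411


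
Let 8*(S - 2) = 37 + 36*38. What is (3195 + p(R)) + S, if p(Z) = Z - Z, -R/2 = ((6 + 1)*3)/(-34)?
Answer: 26981/8 ≈ 3372.6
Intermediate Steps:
S = 1421/8 (S = 2 + (37 + 36*38)/8 = 2 + (37 + 1368)/8 = 2 + (1/8)*1405 = 2 + 1405/8 = 1421/8 ≈ 177.63)
R = 21/17 (R = -2*(6 + 1)*3/(-34) = -2*7*3*(-1)/34 = -42*(-1)/34 = -2*(-21/34) = 21/17 ≈ 1.2353)
p(Z) = 0
(3195 + p(R)) + S = (3195 + 0) + 1421/8 = 3195 + 1421/8 = 26981/8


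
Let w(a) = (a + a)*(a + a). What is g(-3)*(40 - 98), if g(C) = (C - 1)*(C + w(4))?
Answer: 14152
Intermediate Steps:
w(a) = 4*a² (w(a) = (2*a)*(2*a) = 4*a²)
g(C) = (-1 + C)*(64 + C) (g(C) = (C - 1)*(C + 4*4²) = (-1 + C)*(C + 4*16) = (-1 + C)*(C + 64) = (-1 + C)*(64 + C))
g(-3)*(40 - 98) = (-64 + (-3)² + 63*(-3))*(40 - 98) = (-64 + 9 - 189)*(-58) = -244*(-58) = 14152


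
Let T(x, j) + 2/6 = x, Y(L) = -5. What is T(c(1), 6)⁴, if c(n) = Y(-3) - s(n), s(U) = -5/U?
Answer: 1/81 ≈ 0.012346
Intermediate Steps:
c(n) = -5 + 5/n (c(n) = -5 - (-5)/n = -5 + 5/n)
T(x, j) = -⅓ + x
T(c(1), 6)⁴ = (-⅓ + (-5 + 5/1))⁴ = (-⅓ + (-5 + 5*1))⁴ = (-⅓ + (-5 + 5))⁴ = (-⅓ + 0)⁴ = (-⅓)⁴ = 1/81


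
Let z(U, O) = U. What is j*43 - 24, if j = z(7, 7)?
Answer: 277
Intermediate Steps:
j = 7
j*43 - 24 = 7*43 - 24 = 301 - 24 = 277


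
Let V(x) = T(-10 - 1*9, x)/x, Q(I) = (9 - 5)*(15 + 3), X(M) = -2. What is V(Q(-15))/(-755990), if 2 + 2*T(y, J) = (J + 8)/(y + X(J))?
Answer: 61/1143056880 ≈ 5.3366e-8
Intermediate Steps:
Q(I) = 72 (Q(I) = 4*18 = 72)
T(y, J) = -1 + (8 + J)/(2*(-2 + y)) (T(y, J) = -1 + ((J + 8)/(y - 2))/2 = -1 + ((8 + J)/(-2 + y))/2 = -1 + (8 + J)/(2*(-2 + y)))
V(x) = (-25/21 - x/42)/x (V(x) = ((6 + x/2 - (-10 - 1*9))/(-2 + (-10 - 1*9)))/x = ((6 + x/2 - (-10 - 9))/(-2 + (-10 - 9)))/x = ((6 + x/2 - 1*(-19))/(-2 - 19))/x = ((6 + x/2 + 19)/(-21))/x = (-(25 + x/2)/21)/x = (-25/21 - x/42)/x)
V(Q(-15))/(-755990) = ((1/42)*(-50 - 1*72)/72)/(-755990) = ((1/42)*(1/72)*(-50 - 72))*(-1/755990) = ((1/42)*(1/72)*(-122))*(-1/755990) = -61/1512*(-1/755990) = 61/1143056880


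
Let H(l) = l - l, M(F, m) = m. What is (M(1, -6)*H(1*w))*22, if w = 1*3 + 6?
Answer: 0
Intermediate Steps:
w = 9 (w = 3 + 6 = 9)
H(l) = 0
(M(1, -6)*H(1*w))*22 = -6*0*22 = 0*22 = 0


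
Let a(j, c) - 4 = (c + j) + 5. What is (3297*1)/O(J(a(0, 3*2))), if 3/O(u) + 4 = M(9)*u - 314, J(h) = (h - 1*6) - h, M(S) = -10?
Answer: -283542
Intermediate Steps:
a(j, c) = 9 + c + j (a(j, c) = 4 + ((c + j) + 5) = 4 + (5 + c + j) = 9 + c + j)
J(h) = -6 (J(h) = (h - 6) - h = (-6 + h) - h = -6)
O(u) = 3/(-318 - 10*u) (O(u) = 3/(-4 + (-10*u - 314)) = 3/(-4 + (-314 - 10*u)) = 3/(-318 - 10*u))
(3297*1)/O(J(a(0, 3*2))) = (3297*1)/((3/(2*(-159 - 5*(-6))))) = 3297/((3/(2*(-159 + 30)))) = 3297/(((3/2)/(-129))) = 3297/(((3/2)*(-1/129))) = 3297/(-1/86) = 3297*(-86) = -283542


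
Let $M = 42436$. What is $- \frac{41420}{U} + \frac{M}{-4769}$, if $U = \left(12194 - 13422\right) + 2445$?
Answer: $- \frac{249176592}{5803873} \approx -42.933$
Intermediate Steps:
$U = 1217$ ($U = -1228 + 2445 = 1217$)
$- \frac{41420}{U} + \frac{M}{-4769} = - \frac{41420}{1217} + \frac{42436}{-4769} = \left(-41420\right) \frac{1}{1217} + 42436 \left(- \frac{1}{4769}\right) = - \frac{41420}{1217} - \frac{42436}{4769} = - \frac{249176592}{5803873}$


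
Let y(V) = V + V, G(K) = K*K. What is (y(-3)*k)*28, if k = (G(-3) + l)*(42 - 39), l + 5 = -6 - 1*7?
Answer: 4536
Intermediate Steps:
l = -18 (l = -5 + (-6 - 1*7) = -5 + (-6 - 7) = -5 - 13 = -18)
G(K) = K²
y(V) = 2*V
k = -27 (k = ((-3)² - 18)*(42 - 39) = (9 - 18)*3 = -9*3 = -27)
(y(-3)*k)*28 = ((2*(-3))*(-27))*28 = -6*(-27)*28 = 162*28 = 4536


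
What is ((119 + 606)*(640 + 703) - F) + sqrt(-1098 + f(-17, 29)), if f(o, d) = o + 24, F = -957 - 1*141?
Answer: 974773 + I*sqrt(1091) ≈ 9.7477e+5 + 33.03*I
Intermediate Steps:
F = -1098 (F = -957 - 141 = -1098)
f(o, d) = 24 + o
((119 + 606)*(640 + 703) - F) + sqrt(-1098 + f(-17, 29)) = ((119 + 606)*(640 + 703) - 1*(-1098)) + sqrt(-1098 + (24 - 17)) = (725*1343 + 1098) + sqrt(-1098 + 7) = (973675 + 1098) + sqrt(-1091) = 974773 + I*sqrt(1091)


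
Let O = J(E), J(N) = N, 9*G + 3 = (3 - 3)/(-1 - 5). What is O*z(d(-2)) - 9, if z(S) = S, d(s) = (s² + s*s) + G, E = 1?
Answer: -4/3 ≈ -1.3333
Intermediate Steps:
G = -⅓ (G = -⅓ + ((3 - 3)/(-1 - 5))/9 = -⅓ + (0/(-6))/9 = -⅓ + (0*(-⅙))/9 = -⅓ + (⅑)*0 = -⅓ + 0 = -⅓ ≈ -0.33333)
O = 1
d(s) = -⅓ + 2*s² (d(s) = (s² + s*s) - ⅓ = (s² + s²) - ⅓ = 2*s² - ⅓ = -⅓ + 2*s²)
O*z(d(-2)) - 9 = 1*(-⅓ + 2*(-2)²) - 9 = 1*(-⅓ + 2*4) - 9 = 1*(-⅓ + 8) - 9 = 1*(23/3) - 9 = 23/3 - 9 = -4/3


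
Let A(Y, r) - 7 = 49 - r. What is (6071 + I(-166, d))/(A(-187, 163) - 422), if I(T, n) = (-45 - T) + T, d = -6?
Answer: -262/23 ≈ -11.391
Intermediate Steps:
I(T, n) = -45
A(Y, r) = 56 - r (A(Y, r) = 7 + (49 - r) = 56 - r)
(6071 + I(-166, d))/(A(-187, 163) - 422) = (6071 - 45)/((56 - 1*163) - 422) = 6026/((56 - 163) - 422) = 6026/(-107 - 422) = 6026/(-529) = 6026*(-1/529) = -262/23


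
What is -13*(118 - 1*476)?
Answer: 4654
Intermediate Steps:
-13*(118 - 1*476) = -13*(118 - 476) = -13*(-358) = 4654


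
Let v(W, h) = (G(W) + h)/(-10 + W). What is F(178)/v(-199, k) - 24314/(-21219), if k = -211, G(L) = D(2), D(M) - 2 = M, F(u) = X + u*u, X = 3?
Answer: 46843207225/1464111 ≈ 31994.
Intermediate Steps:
F(u) = 3 + u**2 (F(u) = 3 + u*u = 3 + u**2)
D(M) = 2 + M
G(L) = 4 (G(L) = 2 + 2 = 4)
v(W, h) = (4 + h)/(-10 + W)
F(178)/v(-199, k) - 24314/(-21219) = (3 + 178**2)/(((4 - 211)/(-10 - 199))) - 24314/(-21219) = (3 + 31684)/((-207/(-209))) - 24314*(-1/21219) = 31687/((-1/209*(-207))) + 24314/21219 = 31687/(207/209) + 24314/21219 = 31687*(209/207) + 24314/21219 = 6622583/207 + 24314/21219 = 46843207225/1464111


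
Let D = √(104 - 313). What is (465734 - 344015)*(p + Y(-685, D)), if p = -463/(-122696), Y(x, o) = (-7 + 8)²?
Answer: 14990790321/122696 ≈ 1.2218e+5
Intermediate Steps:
D = I*√209 (D = √(-209) = I*√209 ≈ 14.457*I)
Y(x, o) = 1 (Y(x, o) = 1² = 1)
p = 463/122696 (p = -463*(-1/122696) = 463/122696 ≈ 0.0037736)
(465734 - 344015)*(p + Y(-685, D)) = (465734 - 344015)*(463/122696 + 1) = 121719*(123159/122696) = 14990790321/122696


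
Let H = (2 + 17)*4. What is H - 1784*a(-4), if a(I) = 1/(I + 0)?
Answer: 522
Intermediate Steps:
a(I) = 1/I
H = 76 (H = 19*4 = 76)
H - 1784*a(-4) = 76 - 1784/(-4) = 76 - 1784*(-1)/4 = 76 - 223*(-2) = 76 + 446 = 522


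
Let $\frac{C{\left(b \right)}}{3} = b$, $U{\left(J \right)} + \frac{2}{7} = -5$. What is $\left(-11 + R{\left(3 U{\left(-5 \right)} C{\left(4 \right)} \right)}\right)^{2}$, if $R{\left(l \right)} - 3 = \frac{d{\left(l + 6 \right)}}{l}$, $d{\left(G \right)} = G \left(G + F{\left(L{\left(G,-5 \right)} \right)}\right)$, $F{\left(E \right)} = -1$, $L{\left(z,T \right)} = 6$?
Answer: $\frac{84848116369}{2414916} \approx 35135.0$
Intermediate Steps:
$U{\left(J \right)} = - \frac{37}{7}$ ($U{\left(J \right)} = - \frac{2}{7} - 5 = - \frac{37}{7}$)
$d{\left(G \right)} = G \left(-1 + G\right)$ ($d{\left(G \right)} = G \left(G - 1\right) = G \left(-1 + G\right)$)
$C{\left(b \right)} = 3 b$
$R{\left(l \right)} = 3 + \frac{\left(5 + l\right) \left(6 + l\right)}{l}$ ($R{\left(l \right)} = 3 + \frac{\left(l + 6\right) \left(-1 + \left(l + 6\right)\right)}{l} = 3 + \frac{\left(6 + l\right) \left(-1 + \left(6 + l\right)\right)}{l} = 3 + \frac{\left(6 + l\right) \left(5 + l\right)}{l} = 3 + \frac{\left(5 + l\right) \left(6 + l\right)}{l}$)
$\left(-11 + R{\left(3 U{\left(-5 \right)} C{\left(4 \right)} \right)}\right)^{2} = \left(-11 + \left(14 + 3 \left(- \frac{37}{7}\right) 3 \cdot 4 + \frac{30}{3 \left(- \frac{37}{7}\right) 3 \cdot 4}\right)\right)^{2} = \left(-11 + \left(14 - \frac{1332}{7} + \frac{30}{\left(- \frac{111}{7}\right) 12}\right)\right)^{2} = \left(-11 + \left(14 - \frac{1332}{7} + \frac{30}{- \frac{1332}{7}}\right)\right)^{2} = \left(-11 + \left(14 - \frac{1332}{7} + 30 \left(- \frac{7}{1332}\right)\right)\right)^{2} = \left(-11 - \frac{274193}{1554}\right)^{2} = \left(- \frac{291287}{1554}\right)^{2} = \frac{84848116369}{2414916}$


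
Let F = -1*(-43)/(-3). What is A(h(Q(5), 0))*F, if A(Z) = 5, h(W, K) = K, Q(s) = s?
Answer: -215/3 ≈ -71.667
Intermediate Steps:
F = -43/3 (F = 43*(-⅓) = -43/3 ≈ -14.333)
A(h(Q(5), 0))*F = 5*(-43/3) = -215/3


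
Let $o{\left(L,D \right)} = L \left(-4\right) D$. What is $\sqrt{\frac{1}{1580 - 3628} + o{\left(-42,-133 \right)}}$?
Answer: $\frac{i \sqrt{91521026}}{64} \approx 149.48 i$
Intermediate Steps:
$o{\left(L,D \right)} = - 4 D L$ ($o{\left(L,D \right)} = - 4 L D = - 4 D L$)
$\sqrt{\frac{1}{1580 - 3628} + o{\left(-42,-133 \right)}} = \sqrt{\frac{1}{1580 - 3628} - \left(-532\right) \left(-42\right)} = \sqrt{\frac{1}{-2048} - 22344} = \sqrt{- \frac{1}{2048} - 22344} = \sqrt{- \frac{45760513}{2048}} = \frac{i \sqrt{91521026}}{64}$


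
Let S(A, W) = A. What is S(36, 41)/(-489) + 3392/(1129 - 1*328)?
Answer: 543284/130563 ≈ 4.1611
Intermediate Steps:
S(36, 41)/(-489) + 3392/(1129 - 1*328) = 36/(-489) + 3392/(1129 - 1*328) = 36*(-1/489) + 3392/(1129 - 328) = -12/163 + 3392/801 = 543284/130563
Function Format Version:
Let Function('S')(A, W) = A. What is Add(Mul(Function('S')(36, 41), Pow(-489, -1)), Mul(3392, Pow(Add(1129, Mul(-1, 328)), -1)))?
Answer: Rational(543284, 130563) ≈ 4.1611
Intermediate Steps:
Add(Mul(Function('S')(36, 41), Pow(-489, -1)), Mul(3392, Pow(Add(1129, Mul(-1, 328)), -1))) = Add(Mul(36, Pow(-489, -1)), Mul(3392, Pow(Add(1129, Mul(-1, 328)), -1))) = Add(Mul(36, Rational(-1, 489)), Mul(3392, Pow(Add(1129, -328), -1))) = Add(Rational(-12, 163), Mul(3392, Pow(801, -1))) = Add(Rational(-12, 163), Mul(3392, Rational(1, 801))) = Add(Rational(-12, 163), Rational(3392, 801)) = Rational(543284, 130563)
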